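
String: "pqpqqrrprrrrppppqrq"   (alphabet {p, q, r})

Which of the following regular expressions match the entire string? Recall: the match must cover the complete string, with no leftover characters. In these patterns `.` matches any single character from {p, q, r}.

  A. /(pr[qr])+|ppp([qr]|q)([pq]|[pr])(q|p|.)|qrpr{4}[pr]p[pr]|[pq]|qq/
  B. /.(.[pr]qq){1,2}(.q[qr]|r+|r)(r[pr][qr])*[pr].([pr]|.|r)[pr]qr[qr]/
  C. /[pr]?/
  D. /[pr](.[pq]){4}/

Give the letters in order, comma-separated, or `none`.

A → no match
B → match
C → no match
D → no match

B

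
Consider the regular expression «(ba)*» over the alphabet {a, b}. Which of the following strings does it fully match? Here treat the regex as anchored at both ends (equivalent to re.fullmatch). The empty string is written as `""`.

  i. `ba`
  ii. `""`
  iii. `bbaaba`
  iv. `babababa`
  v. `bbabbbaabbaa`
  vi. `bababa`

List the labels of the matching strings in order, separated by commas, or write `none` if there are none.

i. `ba` → match
ii. `""` → match
iii. `bbaaba` → no match
iv. `babababa` → match
v. `bbabbbaabbaa` → no match
vi. `bababa` → match

i, ii, iv, vi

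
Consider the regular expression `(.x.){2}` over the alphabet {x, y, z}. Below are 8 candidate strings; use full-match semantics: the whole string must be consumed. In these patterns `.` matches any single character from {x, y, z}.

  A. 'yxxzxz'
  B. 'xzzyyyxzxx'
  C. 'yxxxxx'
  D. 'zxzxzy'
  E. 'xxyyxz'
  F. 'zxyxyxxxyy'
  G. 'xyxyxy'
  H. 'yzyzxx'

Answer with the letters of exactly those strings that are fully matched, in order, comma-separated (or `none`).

A → match
B → no match
C → match
D → no match
E → match
F → no match
G → no match
H → no match

A, C, E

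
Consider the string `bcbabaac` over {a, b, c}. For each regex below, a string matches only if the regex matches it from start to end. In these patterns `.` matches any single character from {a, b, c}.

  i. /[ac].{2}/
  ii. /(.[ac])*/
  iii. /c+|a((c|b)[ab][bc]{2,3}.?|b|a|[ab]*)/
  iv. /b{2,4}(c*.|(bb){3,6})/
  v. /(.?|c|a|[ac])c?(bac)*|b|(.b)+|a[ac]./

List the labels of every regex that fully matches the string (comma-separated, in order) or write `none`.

ii

i → no match
ii → match
iii → no match
iv → no match
v → no match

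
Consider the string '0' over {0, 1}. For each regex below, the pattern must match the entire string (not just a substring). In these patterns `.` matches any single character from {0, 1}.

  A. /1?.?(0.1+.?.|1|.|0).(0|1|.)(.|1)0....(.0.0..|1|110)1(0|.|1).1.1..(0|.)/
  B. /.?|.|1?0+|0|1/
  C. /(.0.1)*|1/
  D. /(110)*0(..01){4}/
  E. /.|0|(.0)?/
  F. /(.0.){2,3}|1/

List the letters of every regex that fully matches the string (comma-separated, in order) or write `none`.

B, E

A → no match
B → match
C → no match
D → no match — must end with '01'
E → match
F → no match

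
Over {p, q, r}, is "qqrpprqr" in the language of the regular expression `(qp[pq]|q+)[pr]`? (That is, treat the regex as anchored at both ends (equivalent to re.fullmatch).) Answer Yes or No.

No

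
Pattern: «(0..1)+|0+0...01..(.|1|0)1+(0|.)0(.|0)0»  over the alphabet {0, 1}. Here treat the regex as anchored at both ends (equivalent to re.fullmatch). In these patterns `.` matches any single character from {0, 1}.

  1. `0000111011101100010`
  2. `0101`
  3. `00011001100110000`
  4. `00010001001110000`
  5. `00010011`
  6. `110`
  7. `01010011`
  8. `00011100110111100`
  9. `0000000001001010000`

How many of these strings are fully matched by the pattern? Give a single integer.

1 → no match
2 → match
3 → match
4 → match
5 → match
6 → no match — must start with `0`
7 → match
8 → no match
9 → no match
Total matched: 5

5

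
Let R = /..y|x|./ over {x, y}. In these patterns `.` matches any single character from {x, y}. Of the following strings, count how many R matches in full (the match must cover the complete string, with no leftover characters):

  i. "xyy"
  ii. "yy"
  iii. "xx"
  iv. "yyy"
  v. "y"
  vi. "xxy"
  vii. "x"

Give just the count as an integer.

5

i → match
ii → no match
iii → no match
iv → match
v → match
vi → match
vii → match
Total matched: 5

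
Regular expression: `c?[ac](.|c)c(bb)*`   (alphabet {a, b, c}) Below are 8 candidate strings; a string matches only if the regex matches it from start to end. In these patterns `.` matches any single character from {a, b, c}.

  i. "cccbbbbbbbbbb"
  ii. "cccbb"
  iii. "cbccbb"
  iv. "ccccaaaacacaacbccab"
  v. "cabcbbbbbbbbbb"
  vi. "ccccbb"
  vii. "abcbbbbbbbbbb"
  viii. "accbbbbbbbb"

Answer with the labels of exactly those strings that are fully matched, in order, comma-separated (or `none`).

i → match
ii → match
iii → no match
iv → no match
v → match
vi → match
vii → match
viii → match

i, ii, v, vi, vii, viii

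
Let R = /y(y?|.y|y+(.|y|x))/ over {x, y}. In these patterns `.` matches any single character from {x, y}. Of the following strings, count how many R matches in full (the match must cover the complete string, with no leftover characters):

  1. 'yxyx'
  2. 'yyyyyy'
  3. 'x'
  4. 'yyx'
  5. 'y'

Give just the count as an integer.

1 → no match
2 → match
3 → no match — must start with 'y'
4 → match
5 → match
Total matched: 3

3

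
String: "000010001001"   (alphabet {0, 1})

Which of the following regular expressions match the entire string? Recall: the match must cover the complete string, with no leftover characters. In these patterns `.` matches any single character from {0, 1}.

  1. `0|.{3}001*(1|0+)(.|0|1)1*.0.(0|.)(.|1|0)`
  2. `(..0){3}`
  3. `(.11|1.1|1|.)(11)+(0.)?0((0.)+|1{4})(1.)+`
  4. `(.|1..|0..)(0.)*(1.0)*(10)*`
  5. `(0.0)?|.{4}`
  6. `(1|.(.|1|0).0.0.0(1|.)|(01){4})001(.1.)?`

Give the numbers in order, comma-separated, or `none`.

1 → no match
2 → no match — must end with "0"
3 → no match
4 → no match
5 → no match
6 → match

6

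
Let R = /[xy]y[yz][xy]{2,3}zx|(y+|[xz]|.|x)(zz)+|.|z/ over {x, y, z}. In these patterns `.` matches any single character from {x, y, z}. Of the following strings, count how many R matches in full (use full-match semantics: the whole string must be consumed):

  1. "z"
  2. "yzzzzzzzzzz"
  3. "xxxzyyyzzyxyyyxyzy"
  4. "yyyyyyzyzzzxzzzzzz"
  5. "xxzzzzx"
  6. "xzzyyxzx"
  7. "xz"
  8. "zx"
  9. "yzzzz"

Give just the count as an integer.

3

1 → match
2 → match
3 → no match
4 → no match
5 → no match
6 → no match
7 → no match
8 → no match
9 → match
Total matched: 3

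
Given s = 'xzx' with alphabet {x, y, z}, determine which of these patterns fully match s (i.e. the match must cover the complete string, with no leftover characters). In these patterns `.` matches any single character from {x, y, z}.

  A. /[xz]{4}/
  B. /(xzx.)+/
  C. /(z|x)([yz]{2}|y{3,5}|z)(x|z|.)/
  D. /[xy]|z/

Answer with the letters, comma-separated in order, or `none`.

A → no match
B → no match
C → match
D → no match

C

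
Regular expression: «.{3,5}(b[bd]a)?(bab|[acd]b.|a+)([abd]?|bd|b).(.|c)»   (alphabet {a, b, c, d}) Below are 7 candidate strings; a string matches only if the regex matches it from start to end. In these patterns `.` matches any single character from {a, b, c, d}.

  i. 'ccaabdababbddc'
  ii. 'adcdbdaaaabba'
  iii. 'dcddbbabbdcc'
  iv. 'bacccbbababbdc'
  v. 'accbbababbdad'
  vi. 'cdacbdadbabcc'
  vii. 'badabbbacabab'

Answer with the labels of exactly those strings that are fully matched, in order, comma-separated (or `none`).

i → match
ii → match
iii → match
iv → match
v → match
vi → match
vii → no match

i, ii, iii, iv, v, vi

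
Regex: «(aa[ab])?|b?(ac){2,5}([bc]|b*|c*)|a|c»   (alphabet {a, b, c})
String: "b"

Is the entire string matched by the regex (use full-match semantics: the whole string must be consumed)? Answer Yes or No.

No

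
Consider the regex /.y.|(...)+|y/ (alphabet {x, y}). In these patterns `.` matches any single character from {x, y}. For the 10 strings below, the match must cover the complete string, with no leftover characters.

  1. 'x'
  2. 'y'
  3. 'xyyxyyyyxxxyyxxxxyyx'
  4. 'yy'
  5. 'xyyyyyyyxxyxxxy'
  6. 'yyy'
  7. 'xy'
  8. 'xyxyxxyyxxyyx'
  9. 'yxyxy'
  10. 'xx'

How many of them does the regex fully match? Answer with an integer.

1 → no match
2 → match
3 → no match
4 → no match
5 → match
6 → match
7 → no match
8 → no match
9 → no match
10 → no match
Total matched: 3

3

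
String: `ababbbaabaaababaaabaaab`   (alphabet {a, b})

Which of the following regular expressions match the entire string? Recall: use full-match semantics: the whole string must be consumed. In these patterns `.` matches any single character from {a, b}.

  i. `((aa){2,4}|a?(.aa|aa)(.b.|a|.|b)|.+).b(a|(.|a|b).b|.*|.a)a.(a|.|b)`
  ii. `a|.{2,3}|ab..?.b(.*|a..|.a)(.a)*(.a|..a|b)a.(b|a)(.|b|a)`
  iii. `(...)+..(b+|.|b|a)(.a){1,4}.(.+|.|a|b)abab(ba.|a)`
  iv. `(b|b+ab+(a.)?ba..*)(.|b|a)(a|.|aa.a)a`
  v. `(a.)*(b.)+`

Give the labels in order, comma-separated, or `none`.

i → match
ii → match
iii → no match
iv → no match — must start with `b`
v → no match

i, ii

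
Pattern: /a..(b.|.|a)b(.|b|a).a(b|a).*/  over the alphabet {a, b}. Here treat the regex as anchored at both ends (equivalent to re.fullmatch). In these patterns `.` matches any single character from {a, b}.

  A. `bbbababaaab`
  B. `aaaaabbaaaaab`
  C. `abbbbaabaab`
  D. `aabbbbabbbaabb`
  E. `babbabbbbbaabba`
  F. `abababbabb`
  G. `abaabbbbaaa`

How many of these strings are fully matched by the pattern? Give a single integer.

A → no match — must start with `a`
B → no match
C → no match
D → no match
E → no match — must start with `a`
F → no match
G → no match
Total matched: 0

0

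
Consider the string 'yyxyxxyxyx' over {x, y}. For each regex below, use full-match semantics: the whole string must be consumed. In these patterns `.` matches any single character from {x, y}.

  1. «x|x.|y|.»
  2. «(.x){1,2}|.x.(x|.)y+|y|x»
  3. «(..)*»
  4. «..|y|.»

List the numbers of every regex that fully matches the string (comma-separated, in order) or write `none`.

1 → no match
2 → no match
3 → match
4 → no match

3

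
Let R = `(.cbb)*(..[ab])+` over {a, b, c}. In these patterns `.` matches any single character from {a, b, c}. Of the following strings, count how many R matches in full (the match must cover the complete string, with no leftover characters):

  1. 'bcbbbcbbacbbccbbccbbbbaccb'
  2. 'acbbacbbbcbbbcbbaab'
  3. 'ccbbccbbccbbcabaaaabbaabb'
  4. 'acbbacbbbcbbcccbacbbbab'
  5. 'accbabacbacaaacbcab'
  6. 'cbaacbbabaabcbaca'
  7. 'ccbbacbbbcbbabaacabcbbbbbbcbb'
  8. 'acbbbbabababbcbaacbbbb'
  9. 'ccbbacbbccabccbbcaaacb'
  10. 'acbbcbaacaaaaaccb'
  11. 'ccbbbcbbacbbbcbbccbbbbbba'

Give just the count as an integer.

4

1 → match
2 → match
3 → no match
4 → no match
5 → no match
6 → no match
7 → no match
8 → match
9 → no match
10 → no match
11 → match
Total matched: 4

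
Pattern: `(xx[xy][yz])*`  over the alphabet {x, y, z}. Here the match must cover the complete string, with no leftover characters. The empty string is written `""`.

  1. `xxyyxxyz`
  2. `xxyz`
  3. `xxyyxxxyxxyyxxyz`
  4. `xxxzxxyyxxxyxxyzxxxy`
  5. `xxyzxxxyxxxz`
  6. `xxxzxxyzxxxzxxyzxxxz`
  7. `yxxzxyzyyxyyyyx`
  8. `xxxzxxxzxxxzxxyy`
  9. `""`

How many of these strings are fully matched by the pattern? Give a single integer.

1. `xxyyxxyz` → match
2. `xxyz` → match
3 → match
4 → match
5. `xxyzxxxyxxxz` → match
6 → match
7 → no match
8 → match
9. `""` → match
Total matched: 8

8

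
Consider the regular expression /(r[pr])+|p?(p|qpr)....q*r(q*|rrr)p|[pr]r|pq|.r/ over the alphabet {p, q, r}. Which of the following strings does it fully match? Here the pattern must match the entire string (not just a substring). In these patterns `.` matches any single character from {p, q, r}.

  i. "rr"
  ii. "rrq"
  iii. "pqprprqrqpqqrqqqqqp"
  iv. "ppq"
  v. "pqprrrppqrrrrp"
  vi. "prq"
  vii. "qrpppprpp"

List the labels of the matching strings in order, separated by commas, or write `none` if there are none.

i → match
ii → no match
iii → no match
iv → no match
v → match
vi → no match
vii → no match

i, v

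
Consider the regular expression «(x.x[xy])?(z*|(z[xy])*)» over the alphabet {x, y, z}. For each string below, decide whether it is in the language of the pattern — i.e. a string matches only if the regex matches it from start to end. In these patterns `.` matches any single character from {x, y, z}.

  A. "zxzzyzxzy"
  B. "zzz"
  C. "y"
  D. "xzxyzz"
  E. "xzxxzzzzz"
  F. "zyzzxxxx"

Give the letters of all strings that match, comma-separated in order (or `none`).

B, D, E

A → no match
B → match
C → no match
D → match
E → match
F → no match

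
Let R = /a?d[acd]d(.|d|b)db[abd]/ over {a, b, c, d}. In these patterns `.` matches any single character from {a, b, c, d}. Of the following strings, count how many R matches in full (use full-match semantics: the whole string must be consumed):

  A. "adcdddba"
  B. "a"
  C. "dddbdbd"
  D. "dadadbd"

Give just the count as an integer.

3

A → match
B → no match
C → match
D → match
Total matched: 3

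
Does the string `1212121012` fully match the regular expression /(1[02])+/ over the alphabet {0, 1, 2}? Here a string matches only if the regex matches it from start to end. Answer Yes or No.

Yes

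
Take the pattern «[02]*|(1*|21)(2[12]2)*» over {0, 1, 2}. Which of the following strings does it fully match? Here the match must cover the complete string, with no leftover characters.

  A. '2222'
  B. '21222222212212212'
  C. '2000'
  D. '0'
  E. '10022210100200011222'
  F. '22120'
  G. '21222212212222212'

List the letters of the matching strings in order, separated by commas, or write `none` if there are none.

A → match
B → match
C → match
D → match
E → no match
F → no match
G → match

A, B, C, D, G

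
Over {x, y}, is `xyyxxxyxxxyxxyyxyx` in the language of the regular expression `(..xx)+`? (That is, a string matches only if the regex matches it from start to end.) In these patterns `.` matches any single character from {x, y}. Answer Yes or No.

No

Every match must end with `xx`, but `xyyxxxyxxxyxxyyxyx` does not.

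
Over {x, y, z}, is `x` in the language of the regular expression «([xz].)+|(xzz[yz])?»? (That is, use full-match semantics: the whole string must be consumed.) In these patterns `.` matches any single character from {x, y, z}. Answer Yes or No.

No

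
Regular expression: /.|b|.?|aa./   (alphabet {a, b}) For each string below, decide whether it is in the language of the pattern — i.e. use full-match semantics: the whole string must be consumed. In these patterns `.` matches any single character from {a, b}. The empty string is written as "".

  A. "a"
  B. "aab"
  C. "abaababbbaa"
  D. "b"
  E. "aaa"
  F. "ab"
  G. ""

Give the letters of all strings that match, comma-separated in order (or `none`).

A, B, D, E, G

A. "a" → match
B. "aab" → match
C. "abaababbbaa" → no match
D. "b" → match
E. "aaa" → match
F. "ab" → no match
G. "" → match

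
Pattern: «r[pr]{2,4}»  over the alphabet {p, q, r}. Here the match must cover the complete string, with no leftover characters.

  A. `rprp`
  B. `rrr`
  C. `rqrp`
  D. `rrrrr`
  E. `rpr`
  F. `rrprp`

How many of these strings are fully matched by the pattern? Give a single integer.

A → match
B → match
C → no match
D → match
E → match
F → match
Total matched: 5

5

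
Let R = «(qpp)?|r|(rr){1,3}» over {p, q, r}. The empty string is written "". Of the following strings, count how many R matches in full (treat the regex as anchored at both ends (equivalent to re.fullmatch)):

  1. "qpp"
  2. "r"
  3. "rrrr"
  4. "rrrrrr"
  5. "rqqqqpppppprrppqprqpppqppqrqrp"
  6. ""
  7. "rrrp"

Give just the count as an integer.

1 → match
2 → match
3 → match
4 → match
5 → no match
6 → match
7 → no match
Total matched: 5

5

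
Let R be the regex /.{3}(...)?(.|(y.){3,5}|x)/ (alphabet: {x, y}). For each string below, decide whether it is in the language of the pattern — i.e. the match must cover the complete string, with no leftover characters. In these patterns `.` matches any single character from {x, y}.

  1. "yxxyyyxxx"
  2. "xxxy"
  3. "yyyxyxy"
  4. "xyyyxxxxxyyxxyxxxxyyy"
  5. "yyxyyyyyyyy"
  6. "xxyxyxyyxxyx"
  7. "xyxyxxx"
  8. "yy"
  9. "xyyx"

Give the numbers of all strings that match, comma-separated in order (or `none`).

1 → no match
2 → match
3 → match
4 → no match
5 → match
6 → no match
7 → match
8 → no match
9 → match

2, 3, 5, 7, 9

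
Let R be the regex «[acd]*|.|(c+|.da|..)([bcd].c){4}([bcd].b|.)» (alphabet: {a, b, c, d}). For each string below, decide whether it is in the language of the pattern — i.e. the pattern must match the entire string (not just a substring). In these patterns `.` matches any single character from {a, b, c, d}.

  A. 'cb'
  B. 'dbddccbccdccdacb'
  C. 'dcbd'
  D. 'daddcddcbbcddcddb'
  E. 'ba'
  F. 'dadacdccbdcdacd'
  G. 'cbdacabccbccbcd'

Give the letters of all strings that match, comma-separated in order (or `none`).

D, F

A → no match
B → no match
C → no match
D → match
E → no match
F → match
G → no match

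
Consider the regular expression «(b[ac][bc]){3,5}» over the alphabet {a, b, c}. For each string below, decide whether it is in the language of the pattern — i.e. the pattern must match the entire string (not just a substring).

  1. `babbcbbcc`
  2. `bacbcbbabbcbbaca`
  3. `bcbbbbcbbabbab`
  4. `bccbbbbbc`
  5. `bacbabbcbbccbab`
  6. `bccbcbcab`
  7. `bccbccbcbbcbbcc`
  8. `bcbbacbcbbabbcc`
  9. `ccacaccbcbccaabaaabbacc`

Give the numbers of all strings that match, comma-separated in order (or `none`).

1 → match
2 → no match
3 → no match
4 → no match
5 → match
6 → no match
7 → match
8 → match
9 → no match — must start with `b`

1, 5, 7, 8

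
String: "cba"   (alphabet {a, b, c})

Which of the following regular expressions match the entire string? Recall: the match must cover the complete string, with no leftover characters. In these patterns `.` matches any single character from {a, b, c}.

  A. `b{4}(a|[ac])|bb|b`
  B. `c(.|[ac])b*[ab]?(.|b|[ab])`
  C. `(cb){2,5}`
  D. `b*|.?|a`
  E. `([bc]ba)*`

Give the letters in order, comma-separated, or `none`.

B, E

A → no match
B → match
C → no match — must end with "cb"
D → no match
E → match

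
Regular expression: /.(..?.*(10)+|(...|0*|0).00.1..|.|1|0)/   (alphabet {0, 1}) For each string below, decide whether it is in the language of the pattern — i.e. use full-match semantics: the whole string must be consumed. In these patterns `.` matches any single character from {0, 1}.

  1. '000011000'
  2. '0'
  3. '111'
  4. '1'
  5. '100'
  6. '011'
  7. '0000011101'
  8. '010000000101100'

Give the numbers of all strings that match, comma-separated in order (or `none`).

1 → no match
2 → no match
3 → no match
4 → no match
5 → no match
6 → no match
7 → no match
8 → no match

none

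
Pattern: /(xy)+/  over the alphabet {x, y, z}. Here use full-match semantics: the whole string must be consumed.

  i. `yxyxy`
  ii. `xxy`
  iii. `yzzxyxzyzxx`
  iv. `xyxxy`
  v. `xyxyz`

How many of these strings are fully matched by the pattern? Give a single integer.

i. `yxyxy` → no match — must start with `xy`
ii. `xxy` → no match — must start with `xy`
iii. `yzzxyxzyzxx` → no match — must start with `xy`
iv. `xyxxy` → no match
v. `xyxyz` → no match — must end with `xy`
Total matched: 0

0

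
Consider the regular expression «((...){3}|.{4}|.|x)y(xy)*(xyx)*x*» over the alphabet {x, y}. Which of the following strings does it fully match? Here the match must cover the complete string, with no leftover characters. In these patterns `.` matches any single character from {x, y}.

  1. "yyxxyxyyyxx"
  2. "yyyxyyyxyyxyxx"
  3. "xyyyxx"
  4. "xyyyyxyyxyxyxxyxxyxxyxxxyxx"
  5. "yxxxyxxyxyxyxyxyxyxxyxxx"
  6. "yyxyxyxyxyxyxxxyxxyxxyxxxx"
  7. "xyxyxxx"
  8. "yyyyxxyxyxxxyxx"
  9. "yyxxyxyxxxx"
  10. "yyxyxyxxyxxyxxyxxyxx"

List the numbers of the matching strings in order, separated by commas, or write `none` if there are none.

1 → no match
2 → match
3 → no match
4 → no match
5 → match
6 → no match
7 → match
8 → no match
9 → match
10 → match

2, 5, 7, 9, 10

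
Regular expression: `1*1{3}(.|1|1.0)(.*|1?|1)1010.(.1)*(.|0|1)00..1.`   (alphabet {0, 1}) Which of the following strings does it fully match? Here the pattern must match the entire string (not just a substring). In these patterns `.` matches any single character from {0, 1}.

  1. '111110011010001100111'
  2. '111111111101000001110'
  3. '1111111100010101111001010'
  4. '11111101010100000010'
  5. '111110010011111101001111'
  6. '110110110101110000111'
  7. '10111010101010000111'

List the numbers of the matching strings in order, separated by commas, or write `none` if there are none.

2, 3

1 → no match
2 → match
3 → match
4 → no match
5 → no match
6 → no match
7 → no match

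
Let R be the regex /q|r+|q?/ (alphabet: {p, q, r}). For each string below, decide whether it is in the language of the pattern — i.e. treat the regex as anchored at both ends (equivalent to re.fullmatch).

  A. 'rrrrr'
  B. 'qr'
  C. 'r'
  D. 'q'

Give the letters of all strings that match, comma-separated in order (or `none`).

A, C, D

A → match
B → no match
C → match
D → match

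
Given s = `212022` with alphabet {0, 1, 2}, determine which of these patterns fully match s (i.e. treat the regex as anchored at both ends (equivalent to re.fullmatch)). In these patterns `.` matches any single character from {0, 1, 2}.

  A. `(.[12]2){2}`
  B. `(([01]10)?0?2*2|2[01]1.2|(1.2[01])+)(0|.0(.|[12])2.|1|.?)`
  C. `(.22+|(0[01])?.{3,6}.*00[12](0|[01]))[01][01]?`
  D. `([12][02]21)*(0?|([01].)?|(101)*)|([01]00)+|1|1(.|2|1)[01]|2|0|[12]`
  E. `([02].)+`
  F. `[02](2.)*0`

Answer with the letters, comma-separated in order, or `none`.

A, E

A → match
B → no match
C → no match
D → no match
E → match
F → no match — must end with `0`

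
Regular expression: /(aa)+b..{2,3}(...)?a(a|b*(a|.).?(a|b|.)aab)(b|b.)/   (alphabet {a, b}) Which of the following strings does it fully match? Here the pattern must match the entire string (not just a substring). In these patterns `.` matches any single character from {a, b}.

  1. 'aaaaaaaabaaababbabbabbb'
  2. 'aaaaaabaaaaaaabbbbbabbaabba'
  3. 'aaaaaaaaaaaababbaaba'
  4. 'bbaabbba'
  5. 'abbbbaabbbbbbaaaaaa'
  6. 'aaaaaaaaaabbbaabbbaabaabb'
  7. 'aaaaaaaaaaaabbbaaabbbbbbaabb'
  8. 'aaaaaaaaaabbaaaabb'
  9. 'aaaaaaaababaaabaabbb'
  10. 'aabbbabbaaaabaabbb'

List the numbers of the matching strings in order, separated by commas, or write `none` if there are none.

1 → no match
2 → match
3 → match
4 → no match — must start with 'aa'
5 → no match — must start with 'aa'
6 → match
7 → match
8 → match
9 → match
10 → match

2, 3, 6, 7, 8, 9, 10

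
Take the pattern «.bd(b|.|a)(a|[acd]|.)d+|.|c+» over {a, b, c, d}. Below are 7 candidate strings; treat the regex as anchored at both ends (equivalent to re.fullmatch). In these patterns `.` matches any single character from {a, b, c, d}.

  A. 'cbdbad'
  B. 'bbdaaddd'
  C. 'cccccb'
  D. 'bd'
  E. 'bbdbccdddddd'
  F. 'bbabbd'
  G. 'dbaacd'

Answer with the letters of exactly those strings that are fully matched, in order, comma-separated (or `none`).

A, B

A → match
B → match
C → no match
D → no match
E → no match
F → no match
G → no match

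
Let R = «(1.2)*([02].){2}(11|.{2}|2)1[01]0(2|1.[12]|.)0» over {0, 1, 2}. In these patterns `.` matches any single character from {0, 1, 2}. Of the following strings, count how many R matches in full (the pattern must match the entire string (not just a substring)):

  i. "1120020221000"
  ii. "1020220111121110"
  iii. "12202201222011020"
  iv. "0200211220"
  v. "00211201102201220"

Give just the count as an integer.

0

i → no match
ii → no match
iii → no match
iv → no match
v → no match
Total matched: 0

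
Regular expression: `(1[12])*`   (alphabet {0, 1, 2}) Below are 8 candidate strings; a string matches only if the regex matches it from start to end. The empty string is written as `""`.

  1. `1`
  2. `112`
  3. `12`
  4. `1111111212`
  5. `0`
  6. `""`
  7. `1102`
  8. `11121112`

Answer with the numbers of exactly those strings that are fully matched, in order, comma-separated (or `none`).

1. `1` → no match
2. `112` → no match
3. `12` → match
4. `1111111212` → match
5. `0` → no match
6. `""` → match
7. `1102` → no match
8. `11121112` → match

3, 4, 6, 8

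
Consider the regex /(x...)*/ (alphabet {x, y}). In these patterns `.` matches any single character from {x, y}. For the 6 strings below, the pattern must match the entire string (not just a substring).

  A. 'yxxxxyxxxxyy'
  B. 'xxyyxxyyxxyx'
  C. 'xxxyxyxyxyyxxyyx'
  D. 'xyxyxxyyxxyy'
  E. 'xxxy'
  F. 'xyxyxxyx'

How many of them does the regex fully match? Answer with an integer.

A → no match
B → match
C → match
D → match
E → match
F → match
Total matched: 5

5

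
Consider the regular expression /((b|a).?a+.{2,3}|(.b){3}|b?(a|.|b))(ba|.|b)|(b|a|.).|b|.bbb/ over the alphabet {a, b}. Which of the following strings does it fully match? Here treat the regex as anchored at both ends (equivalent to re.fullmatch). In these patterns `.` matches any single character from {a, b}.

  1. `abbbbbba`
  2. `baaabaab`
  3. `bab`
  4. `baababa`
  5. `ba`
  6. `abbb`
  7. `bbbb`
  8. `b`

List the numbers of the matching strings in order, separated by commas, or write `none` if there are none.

1, 2, 3, 4, 5, 6, 7, 8

1 → match
2 → match
3 → match
4 → match
5 → match
6 → match
7 → match
8 → match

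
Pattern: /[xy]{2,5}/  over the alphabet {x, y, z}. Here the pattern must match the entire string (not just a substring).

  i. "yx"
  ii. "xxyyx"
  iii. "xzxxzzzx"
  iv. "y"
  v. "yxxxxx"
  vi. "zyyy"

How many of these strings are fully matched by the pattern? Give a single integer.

i → match
ii → match
iii → no match
iv → no match
v → no match
vi → no match
Total matched: 2

2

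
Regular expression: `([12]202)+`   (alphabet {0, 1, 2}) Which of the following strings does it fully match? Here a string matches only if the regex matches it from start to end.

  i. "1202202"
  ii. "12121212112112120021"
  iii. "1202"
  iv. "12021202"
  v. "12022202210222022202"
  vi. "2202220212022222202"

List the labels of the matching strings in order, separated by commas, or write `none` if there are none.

iii, iv

i. "1202202" → no match
ii → no match — must end with "202"
iii. "1202" → match
iv. "12021202" → match
v → no match
vi → no match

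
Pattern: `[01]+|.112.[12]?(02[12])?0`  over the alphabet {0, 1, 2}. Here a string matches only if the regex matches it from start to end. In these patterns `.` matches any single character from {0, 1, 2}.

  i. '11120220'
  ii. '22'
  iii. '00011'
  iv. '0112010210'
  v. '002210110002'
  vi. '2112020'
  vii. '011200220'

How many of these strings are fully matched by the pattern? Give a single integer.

i → no match
ii → no match
iii → match
iv → match
v → no match
vi → match
vii → match
Total matched: 4

4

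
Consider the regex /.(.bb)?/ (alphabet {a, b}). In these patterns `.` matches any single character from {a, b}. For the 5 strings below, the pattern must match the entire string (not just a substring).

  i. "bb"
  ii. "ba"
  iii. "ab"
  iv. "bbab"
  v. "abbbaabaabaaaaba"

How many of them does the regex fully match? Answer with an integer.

i. "bb" → no match
ii. "ba" → no match
iii. "ab" → no match
iv. "bbab" → no match
v → no match
Total matched: 0

0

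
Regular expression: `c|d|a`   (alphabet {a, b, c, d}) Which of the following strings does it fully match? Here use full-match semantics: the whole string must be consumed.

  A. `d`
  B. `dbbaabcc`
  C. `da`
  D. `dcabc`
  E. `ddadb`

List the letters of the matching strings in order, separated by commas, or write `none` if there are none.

A. `d` → match
B. `dbbaabcc` → no match
C. `da` → no match
D. `dcabc` → no match
E. `ddadb` → no match

A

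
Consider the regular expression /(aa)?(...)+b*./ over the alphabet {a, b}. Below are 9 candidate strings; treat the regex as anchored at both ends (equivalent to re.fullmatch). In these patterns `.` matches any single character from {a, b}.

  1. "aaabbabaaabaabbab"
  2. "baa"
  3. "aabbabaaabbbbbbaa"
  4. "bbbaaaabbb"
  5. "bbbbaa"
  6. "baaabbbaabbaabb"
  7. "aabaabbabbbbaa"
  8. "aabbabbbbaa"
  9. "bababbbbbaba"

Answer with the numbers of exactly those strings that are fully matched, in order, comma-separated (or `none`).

1 → no match
2. "baa" → no match
3 → no match
4. "bbbaaaabbb" → match
5. "bbbbaa" → no match
6 → no match
7 → no match
8. "aabbabbbbaa" → no match
9. "bababbbbbaba" → no match

4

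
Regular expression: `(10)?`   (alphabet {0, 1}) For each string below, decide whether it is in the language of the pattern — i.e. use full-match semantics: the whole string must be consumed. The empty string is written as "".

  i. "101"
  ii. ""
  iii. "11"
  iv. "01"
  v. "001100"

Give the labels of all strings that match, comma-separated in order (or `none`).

ii

i → no match
ii → match
iii → no match
iv → no match
v → no match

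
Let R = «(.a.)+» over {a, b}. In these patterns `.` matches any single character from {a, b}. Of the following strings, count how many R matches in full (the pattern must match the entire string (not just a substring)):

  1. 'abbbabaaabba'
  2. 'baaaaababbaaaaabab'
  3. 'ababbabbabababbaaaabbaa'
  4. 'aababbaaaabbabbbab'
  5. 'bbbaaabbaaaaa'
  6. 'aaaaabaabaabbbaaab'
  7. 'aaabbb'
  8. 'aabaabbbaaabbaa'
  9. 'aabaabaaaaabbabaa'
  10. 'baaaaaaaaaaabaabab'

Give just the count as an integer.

1. 'abbbabaaabba' → no match
2 → match
3 → no match
4 → no match
5 → no match
6 → no match
7. 'aaabbb' → no match
8 → no match
9 → no match
10 → match
Total matched: 2

2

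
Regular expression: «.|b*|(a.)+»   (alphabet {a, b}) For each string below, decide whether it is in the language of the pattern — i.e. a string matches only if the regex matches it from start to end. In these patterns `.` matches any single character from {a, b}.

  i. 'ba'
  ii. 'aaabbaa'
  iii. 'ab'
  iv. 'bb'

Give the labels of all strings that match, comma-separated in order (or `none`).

i → no match
ii → no match
iii → match
iv → match

iii, iv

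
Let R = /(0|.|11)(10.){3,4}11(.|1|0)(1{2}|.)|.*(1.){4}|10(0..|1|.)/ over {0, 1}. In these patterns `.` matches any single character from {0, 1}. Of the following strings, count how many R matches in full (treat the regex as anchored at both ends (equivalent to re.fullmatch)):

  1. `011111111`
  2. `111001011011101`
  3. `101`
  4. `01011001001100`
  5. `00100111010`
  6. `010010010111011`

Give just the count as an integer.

1 → match
2 → match
3 → match
4 → match
5 → no match
6 → match
Total matched: 5

5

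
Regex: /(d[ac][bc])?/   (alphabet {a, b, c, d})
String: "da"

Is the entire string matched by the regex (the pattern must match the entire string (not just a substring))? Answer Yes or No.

No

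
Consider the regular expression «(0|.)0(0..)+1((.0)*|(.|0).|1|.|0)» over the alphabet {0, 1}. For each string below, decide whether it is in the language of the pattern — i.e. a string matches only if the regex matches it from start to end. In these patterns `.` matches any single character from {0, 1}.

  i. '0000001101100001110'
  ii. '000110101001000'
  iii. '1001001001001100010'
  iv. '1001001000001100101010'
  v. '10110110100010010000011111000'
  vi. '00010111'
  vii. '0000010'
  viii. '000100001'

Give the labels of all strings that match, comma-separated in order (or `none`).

i, ii, iii, iv, vi, vii, viii

i → match
ii → match
iii → match
iv → match
v → no match
vi → match
vii → match
viii → match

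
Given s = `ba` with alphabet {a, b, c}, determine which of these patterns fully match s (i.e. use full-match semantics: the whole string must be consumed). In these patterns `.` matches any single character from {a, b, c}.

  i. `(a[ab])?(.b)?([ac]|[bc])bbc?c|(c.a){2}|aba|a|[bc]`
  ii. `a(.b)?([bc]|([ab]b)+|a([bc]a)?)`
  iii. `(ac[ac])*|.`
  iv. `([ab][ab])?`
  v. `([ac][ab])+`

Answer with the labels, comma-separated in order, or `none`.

i → no match
ii → no match — must start with `a`
iii → no match
iv → match
v → no match

iv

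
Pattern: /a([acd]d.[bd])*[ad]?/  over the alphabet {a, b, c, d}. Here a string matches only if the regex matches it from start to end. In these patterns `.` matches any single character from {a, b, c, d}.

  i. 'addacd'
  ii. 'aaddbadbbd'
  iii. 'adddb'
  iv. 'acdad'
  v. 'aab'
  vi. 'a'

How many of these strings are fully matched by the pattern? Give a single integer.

i → no match
ii → match
iii → match
iv → match
v → no match
vi → match
Total matched: 4

4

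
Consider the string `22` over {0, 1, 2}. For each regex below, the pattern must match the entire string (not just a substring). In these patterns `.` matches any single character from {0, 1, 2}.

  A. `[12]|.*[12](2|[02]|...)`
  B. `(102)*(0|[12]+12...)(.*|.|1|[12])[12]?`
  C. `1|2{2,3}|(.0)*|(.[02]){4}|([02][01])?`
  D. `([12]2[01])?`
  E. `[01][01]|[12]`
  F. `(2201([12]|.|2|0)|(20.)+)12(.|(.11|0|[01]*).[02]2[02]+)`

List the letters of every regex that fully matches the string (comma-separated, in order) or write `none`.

A → match
B → no match
C → match
D → no match
E → no match
F → no match

A, C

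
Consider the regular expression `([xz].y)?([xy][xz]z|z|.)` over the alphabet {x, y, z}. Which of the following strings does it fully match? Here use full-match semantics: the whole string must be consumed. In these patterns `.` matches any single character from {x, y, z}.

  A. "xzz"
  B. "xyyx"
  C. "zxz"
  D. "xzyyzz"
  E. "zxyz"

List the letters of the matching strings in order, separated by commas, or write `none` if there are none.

A, B, D, E

A → match
B → match
C → no match
D → match
E → match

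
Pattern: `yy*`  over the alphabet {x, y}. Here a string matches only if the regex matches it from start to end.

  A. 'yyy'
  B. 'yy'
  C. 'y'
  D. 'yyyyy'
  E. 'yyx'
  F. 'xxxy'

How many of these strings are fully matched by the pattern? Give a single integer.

4

A. 'yyy' → match
B. 'yy' → match
C. 'y' → match
D. 'yyyyy' → match
E. 'yyx' → no match
F. 'xxxy' → no match — must start with 'y'
Total matched: 4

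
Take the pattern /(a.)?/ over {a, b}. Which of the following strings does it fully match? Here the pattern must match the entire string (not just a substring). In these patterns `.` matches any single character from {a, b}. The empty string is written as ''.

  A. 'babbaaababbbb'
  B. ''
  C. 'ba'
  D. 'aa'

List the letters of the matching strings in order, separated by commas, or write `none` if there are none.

B, D

A → no match
B → match
C → no match
D → match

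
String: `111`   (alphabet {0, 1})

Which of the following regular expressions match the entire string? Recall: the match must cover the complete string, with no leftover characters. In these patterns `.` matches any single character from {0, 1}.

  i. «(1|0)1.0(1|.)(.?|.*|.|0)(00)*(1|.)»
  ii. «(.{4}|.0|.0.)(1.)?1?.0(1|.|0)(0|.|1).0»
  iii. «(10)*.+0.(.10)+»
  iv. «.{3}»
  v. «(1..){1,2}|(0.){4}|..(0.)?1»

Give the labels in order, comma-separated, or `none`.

i → no match
ii → no match — must end with `0`
iii → no match — must end with `10`
iv → match
v → match

iv, v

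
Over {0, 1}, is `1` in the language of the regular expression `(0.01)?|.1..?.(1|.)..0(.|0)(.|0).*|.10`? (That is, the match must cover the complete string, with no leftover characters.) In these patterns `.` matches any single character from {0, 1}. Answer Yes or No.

No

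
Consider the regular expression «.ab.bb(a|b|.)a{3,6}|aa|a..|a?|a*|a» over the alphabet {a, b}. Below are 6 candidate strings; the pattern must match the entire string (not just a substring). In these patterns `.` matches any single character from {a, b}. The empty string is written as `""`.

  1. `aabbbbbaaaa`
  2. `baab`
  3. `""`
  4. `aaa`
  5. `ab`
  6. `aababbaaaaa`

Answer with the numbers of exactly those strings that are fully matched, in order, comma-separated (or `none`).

1, 3, 4, 6

1 → match
2 → no match
3 → match
4 → match
5 → no match
6 → match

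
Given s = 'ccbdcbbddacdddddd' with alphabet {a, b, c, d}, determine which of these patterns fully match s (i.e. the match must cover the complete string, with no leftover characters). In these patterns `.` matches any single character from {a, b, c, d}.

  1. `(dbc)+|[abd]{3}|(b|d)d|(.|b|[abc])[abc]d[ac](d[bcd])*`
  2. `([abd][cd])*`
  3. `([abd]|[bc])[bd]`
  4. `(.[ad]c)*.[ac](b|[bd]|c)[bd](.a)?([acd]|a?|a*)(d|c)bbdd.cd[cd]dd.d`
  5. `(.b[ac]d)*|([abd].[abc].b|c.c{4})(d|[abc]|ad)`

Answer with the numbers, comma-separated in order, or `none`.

4

1 → no match
2 → no match
3 → no match
4 → match
5 → no match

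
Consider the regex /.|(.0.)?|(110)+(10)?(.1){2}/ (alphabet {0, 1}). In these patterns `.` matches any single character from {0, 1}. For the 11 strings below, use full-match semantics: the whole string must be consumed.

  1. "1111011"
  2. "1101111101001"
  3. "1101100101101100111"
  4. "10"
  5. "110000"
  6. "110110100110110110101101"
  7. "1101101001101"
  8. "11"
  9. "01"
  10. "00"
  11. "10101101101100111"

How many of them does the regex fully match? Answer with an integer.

1 → no match
2 → no match
3 → no match
4 → no match
5 → no match
6 → no match
7 → no match
8 → no match
9 → no match
10 → no match
11 → no match
Total matched: 0

0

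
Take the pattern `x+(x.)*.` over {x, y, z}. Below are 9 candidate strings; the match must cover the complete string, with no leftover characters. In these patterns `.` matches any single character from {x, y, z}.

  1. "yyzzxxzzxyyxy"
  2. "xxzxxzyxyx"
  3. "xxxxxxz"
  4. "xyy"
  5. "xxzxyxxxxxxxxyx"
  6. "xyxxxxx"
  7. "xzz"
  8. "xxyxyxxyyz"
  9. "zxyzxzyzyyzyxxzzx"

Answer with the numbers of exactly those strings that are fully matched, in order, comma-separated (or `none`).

3

1 → no match — must start with "x"
2 → no match
3 → match
4 → no match
5 → no match
6 → no match
7 → no match
8 → no match
9 → no match — must start with "x"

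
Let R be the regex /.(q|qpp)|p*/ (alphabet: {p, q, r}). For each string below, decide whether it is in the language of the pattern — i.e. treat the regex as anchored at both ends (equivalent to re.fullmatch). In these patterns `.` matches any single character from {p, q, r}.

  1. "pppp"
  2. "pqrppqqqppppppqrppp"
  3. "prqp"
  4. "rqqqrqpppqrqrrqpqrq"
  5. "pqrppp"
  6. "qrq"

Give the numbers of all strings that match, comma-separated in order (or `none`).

1

1 → match
2 → no match
3 → no match
4 → no match
5 → no match
6 → no match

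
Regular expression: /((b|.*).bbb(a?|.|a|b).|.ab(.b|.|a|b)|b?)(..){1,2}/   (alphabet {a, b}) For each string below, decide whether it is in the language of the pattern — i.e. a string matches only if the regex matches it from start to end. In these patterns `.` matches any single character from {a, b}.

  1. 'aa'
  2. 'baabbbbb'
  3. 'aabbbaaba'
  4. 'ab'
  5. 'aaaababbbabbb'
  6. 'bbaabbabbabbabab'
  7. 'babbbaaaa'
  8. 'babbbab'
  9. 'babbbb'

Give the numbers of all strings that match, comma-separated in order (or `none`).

1, 3, 4, 5, 7, 8, 9

1. 'aa' → match
2. 'baabbbbb' → no match
3. 'aabbbaaba' → match
4. 'ab' → match
5 → match
6 → no match
7. 'babbbaaaa' → match
8. 'babbbab' → match
9. 'babbbb' → match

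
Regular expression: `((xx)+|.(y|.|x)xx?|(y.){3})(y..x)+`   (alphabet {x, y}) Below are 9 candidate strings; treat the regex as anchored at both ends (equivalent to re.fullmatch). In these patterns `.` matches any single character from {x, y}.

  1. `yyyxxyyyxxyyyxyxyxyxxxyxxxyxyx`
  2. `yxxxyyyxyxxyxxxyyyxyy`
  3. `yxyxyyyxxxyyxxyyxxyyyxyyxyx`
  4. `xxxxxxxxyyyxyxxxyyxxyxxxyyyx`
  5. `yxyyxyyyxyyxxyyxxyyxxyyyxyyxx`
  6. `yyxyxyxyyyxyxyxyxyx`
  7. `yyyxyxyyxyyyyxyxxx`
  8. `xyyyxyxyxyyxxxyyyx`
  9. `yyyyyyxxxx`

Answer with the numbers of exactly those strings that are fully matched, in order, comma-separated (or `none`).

4, 6

1 → no match
2 → no match — must end with `x`
3 → no match
4 → match
5 → no match
6 → match
7 → no match
8 → no match
9 → no match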